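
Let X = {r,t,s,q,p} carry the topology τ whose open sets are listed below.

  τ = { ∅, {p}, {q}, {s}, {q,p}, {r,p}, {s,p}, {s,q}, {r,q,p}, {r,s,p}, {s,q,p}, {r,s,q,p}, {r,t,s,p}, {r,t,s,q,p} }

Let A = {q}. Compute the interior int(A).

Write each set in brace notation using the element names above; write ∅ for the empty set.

{q}

opens ⊆ A: ∅, {q}; union → int = {q}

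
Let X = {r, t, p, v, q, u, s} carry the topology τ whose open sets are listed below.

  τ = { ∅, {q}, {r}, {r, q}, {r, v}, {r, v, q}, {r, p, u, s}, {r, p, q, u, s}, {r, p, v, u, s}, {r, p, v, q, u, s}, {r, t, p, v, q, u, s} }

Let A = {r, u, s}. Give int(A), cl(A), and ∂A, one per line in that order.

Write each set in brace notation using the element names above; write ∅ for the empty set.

int(A) = {r}
cl(A)  = {r, t, p, v, u, s}
∂A     = {t, p, v, u, s}

U open, U⊆A: ∅, {r}. int(A) = ⋃ = {r}
X∖A={t, p, v, q}, int(X∖A)={q}, hence cl(A)={r, t, p, v, u, s}
∂A: remove int from cl → {t, p, v, u, s}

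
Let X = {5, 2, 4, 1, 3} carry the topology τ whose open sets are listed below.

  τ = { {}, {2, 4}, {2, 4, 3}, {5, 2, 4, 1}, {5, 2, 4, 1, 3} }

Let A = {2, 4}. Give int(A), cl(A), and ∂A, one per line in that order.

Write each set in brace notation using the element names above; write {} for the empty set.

int(A) = {2, 4}
cl(A)  = {5, 2, 4, 1, 3}
∂A     = {5, 1, 3}

opens ⊆ A: {}, {2, 4}; union → int = {2, 4}
complement {5, 1, 3}; its interior {}; cl(A) = X∖{} = {5, 2, 4, 1, 3}
boundary = {5, 2, 4, 1, 3} ∖ {2, 4} = {5, 1, 3}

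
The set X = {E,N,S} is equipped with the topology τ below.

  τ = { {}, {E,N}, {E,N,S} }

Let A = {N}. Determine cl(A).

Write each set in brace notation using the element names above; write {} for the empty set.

{E,N,S}

X∖A={E,S}, int(X∖A)={}, hence cl(A)={E,N,S}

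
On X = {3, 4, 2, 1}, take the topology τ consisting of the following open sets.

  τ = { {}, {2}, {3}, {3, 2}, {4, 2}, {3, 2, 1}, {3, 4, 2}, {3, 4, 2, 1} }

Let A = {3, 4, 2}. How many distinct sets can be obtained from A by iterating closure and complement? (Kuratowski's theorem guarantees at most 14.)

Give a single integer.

4

closure: X∖int(X∖A) = X∖{} = {3, 4, 2, 1}
Let k=closure and c=complement:
  1. A     = {3, 4, 2}
  2. kA    = {3, 4, 2, 1}
  3. cA    = {1}
  4. ckA   = {}
— saturated at 4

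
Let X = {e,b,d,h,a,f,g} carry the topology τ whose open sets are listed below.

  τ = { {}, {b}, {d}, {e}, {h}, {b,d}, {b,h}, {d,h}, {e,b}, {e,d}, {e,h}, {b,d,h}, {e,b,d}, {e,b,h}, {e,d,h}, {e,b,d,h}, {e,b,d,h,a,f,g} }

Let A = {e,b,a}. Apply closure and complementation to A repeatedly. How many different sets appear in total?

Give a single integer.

closure: X∖int(X∖A) = X∖{d,h} = {e,b,a,f,g}
Let k=closure and c=complement:
  1. A     = {e,b,a}
  2. kA    = {e,b,a,f,g}
  3. cA    = {d,h,f,g}
  4. ckA   = {d,h}
  5. kcA   = {d,h,a,f,g}
  6. ckcA  = {e,b}
— saturated at 6

6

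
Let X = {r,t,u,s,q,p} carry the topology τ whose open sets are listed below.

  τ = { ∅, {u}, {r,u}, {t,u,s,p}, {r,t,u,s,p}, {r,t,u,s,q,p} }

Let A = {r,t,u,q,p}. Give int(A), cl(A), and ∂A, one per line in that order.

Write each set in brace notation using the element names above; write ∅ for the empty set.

int(A) = {r,u}
cl(A)  = {r,t,u,s,q,p}
∂A     = {t,s,q,p}

interior: largest open inside A is {r,u} (from ∅, {u}, {r,u})
cl via duality: int({s}) = ∅, so X∖∅ = {r,t,u,s,q,p}
cl∖int = {t,s,q,p}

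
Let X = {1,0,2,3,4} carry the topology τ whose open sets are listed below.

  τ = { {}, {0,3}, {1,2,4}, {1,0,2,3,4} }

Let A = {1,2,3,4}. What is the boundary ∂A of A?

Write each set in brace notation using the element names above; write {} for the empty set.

open subsets of A: {}, {1,2,4}; so int(A) = {1,2,4}
closure: X∖int(X∖A) = X∖{} = {1,0,2,3,4}
∂A = {1,0,2,3,4} minus {1,2,4} = {0,3}

{0,3}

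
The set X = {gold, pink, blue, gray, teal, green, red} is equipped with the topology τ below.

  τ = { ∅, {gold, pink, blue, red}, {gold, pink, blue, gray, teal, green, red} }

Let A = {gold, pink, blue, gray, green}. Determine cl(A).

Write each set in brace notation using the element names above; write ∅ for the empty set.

{gold, pink, blue, gray, teal, green, red}

cl via duality: int({teal, red}) = ∅, so X∖∅ = {gold, pink, blue, gray, teal, green, red}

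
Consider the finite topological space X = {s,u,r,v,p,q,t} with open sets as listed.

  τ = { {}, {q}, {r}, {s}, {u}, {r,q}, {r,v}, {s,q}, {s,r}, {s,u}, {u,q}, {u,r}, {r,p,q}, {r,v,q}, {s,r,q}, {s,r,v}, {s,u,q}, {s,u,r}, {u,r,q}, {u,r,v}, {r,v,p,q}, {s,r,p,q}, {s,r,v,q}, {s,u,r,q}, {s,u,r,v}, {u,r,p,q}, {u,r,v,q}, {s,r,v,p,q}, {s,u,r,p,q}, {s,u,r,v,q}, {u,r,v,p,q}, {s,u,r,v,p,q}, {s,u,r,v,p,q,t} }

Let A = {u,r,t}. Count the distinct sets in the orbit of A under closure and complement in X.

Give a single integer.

8

cl via duality: int({s,v,p,q}) = {s,q}, so X∖{s,q} = {u,r,v,p,t}
Write k for closure, c for complement:
  1. A     = {u,r,t}
  2. kA    = {u,r,v,p,t}
  3. cA    = {s,v,p,q}
  4. ckA   = {s,q}
  5. kcA   = {s,v,p,q,t}
  6. kckA  = {s,p,q,t}
  7. ckcA  = {u,r}
  8. ckckA = {u,r,v}
applying k or c yields no new set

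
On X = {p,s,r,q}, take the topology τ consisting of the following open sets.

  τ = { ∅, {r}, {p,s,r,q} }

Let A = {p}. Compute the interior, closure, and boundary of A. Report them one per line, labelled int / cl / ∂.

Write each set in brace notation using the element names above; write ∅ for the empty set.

int(A) = ∅
cl(A)  = {p,s,q}
∂A     = {p,s,q}

U open, U⊆A: ∅. int(A) = ⋃ = ∅
X∖A={s,r,q}, int(X∖A)={r}, hence cl(A)={p,s,q}
∂A: remove int from cl → {p,s,q}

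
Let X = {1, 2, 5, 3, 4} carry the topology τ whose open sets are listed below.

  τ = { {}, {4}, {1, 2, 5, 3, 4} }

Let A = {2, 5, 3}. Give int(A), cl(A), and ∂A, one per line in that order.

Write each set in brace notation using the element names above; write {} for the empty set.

int(A) = {}
cl(A)  = {1, 2, 5, 3}
∂A     = {1, 2, 5, 3}

open subsets of A: {}; so int(A) = {}
closure: X∖int(X∖A) = X∖{4} = {1, 2, 5, 3}
∂A = {1, 2, 5, 3} minus {} = {1, 2, 5, 3}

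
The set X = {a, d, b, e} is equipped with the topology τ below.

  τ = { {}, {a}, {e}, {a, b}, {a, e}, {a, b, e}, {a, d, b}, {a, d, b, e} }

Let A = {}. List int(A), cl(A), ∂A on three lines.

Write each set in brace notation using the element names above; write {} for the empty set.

int(A) = {}
cl(A)  = {}
∂A     = {}

interior: largest open inside A is {} (from {})
cl via duality: int({a, d, b, e}) = {a, d, b, e}, so X∖{a, d, b, e} = {}
cl∖int = {}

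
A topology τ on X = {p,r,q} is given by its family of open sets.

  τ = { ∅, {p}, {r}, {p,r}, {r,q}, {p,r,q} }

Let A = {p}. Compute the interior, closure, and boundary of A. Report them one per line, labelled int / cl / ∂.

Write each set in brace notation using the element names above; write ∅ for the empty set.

int(A) = {p}
cl(A)  = {p}
∂A     = ∅

opens ⊆ A: ∅, {p}; union → int = {p}
complement {r,q}; its interior {r,q}; cl(A) = X∖{r,q} = {p}
boundary = {p} ∖ {p} = ∅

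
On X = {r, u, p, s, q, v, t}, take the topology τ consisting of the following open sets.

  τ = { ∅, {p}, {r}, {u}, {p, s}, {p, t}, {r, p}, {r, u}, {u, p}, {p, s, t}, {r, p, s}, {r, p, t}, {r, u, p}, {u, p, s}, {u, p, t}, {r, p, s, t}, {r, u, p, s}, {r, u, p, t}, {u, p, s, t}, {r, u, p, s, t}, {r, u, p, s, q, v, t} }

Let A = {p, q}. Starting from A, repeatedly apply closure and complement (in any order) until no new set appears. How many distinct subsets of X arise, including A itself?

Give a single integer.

complement {r, u, s, v, t}; its interior {r, u}; cl(A) = X∖{r, u} = {p, s, q, v, t}
With k = closure, c = complement:
  1. A     = {p, q}
  2. kA    = {p, s, q, v, t}
  3. cA    = {r, u, s, v, t}
  4. ckA   = {r, u}
  5. kcA   = {r, u, s, q, v, t}
  6. kckA  = {r, u, q, v}
  7. ckcA  = {p}
  8. ckckA = {p, s, t}
k, c of each give nothing new

8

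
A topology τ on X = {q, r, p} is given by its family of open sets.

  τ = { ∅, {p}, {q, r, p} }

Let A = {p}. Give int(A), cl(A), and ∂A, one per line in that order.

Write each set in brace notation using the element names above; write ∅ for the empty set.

int(A) = {p}
cl(A)  = {q, r, p}
∂A     = {q, r}

opens ⊆ A: ∅, {p}; union → int = {p}
complement {q, r}; its interior ∅; cl(A) = X∖∅ = {q, r, p}
boundary = {q, r, p} ∖ {p} = {q, r}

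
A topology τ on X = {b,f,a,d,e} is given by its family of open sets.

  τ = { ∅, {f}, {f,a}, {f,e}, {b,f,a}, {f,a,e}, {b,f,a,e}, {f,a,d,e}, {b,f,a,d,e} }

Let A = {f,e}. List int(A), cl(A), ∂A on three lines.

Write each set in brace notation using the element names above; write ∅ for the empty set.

int(A) = {f,e}
cl(A)  = {b,f,a,d,e}
∂A     = {b,a,d}

interior: largest open inside A is {f,e} (from ∅, {f}, {f,e})
cl via duality: int({b,a,d}) = ∅, so X∖∅ = {b,f,a,d,e}
cl∖int = {b,a,d}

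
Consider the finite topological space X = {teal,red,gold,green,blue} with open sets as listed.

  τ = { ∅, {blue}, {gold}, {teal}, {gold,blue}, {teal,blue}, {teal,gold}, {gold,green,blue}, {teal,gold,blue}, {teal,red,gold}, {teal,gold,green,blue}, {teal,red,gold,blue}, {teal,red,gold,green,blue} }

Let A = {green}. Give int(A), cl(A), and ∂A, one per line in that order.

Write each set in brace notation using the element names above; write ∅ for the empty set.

U open, U⊆A: ∅. int(A) = ⋃ = ∅
X∖A={teal,red,gold,blue}, int(X∖A)={teal,red,gold,blue}, hence cl(A)={green}
∂A: remove int from cl → {green}

int(A) = ∅
cl(A)  = {green}
∂A     = {green}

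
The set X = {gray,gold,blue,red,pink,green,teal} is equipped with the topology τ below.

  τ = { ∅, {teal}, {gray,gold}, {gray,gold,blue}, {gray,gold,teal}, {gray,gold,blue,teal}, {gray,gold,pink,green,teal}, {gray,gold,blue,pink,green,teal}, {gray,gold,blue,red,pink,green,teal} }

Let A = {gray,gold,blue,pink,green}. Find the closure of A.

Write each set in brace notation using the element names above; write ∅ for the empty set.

{gray,gold,blue,red,pink,green}

X∖A={red,teal}, int(X∖A)={teal}, hence cl(A)={gray,gold,blue,red,pink,green}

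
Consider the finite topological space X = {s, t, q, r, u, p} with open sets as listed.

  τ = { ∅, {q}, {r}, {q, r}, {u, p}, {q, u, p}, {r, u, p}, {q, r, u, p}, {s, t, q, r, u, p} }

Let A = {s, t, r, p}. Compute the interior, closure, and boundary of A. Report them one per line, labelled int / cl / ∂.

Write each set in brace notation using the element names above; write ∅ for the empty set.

U open, U⊆A: ∅, {r}. int(A) = ⋃ = {r}
X∖A={q, u}, int(X∖A)={q}, hence cl(A)={s, t, r, u, p}
∂A: remove int from cl → {s, t, u, p}

int(A) = {r}
cl(A)  = {s, t, r, u, p}
∂A     = {s, t, u, p}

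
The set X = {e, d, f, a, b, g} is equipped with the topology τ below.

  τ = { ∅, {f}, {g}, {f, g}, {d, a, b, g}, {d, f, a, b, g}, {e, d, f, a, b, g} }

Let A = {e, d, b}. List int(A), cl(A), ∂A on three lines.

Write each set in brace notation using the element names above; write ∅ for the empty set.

int(A) = ∅
cl(A)  = {e, d, a, b}
∂A     = {e, d, a, b}

interior: largest open inside A is ∅ (from ∅)
cl via duality: int({f, a, g}) = {f, g}, so X∖{f, g} = {e, d, a, b}
cl∖int = {e, d, a, b}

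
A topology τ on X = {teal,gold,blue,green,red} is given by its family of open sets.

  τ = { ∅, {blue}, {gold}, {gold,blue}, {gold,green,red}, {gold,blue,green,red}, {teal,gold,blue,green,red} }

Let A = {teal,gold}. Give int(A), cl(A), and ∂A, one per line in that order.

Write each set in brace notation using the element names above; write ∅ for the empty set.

int(A) = {gold}
cl(A)  = {teal,gold,green,red}
∂A     = {teal,green,red}

U open, U⊆A: ∅, {gold}. int(A) = ⋃ = {gold}
X∖A={blue,green,red}, int(X∖A)={blue}, hence cl(A)={teal,gold,green,red}
∂A: remove int from cl → {teal,green,red}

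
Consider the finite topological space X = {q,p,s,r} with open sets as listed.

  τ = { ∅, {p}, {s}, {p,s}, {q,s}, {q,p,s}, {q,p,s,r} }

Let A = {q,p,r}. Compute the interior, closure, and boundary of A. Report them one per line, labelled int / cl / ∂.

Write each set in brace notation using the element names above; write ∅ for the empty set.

interior: largest open inside A is {p} (from ∅, {p})
cl via duality: int({s}) = {s}, so X∖{s} = {q,p,r}
cl∖int = {q,r}

int(A) = {p}
cl(A)  = {q,p,r}
∂A     = {q,r}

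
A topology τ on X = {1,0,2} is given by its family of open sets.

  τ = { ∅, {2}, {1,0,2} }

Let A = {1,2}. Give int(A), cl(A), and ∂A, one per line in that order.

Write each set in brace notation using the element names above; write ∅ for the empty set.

int(A) = {2}
cl(A)  = {1,0,2}
∂A     = {1,0}

open subsets of A: ∅, {2}; so int(A) = {2}
closure: X∖int(X∖A) = X∖∅ = {1,0,2}
∂A = {1,0,2} minus {2} = {1,0}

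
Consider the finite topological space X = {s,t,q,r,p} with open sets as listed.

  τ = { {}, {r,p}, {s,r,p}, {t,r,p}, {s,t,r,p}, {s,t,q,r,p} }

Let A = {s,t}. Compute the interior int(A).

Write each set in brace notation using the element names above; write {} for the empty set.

open subsets of A: {}; so int(A) = {}

{}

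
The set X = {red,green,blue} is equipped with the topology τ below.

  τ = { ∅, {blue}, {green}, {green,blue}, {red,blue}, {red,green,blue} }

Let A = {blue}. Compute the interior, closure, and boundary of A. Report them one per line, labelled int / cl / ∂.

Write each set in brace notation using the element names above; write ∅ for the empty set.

open subsets of A: ∅, {blue}; so int(A) = {blue}
closure: X∖int(X∖A) = X∖{green} = {red,blue}
∂A = {red,blue} minus {blue} = {red}

int(A) = {blue}
cl(A)  = {red,blue}
∂A     = {red}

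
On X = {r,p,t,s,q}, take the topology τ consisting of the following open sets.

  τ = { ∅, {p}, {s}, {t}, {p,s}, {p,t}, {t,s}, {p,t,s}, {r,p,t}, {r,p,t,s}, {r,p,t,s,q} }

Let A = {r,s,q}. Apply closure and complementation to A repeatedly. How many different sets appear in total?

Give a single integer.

cl via duality: int({p,t}) = {p,t}, so X∖{p,t} = {r,s,q}
Write k for closure, c for complement:
  1. A     = {r,s,q}
  2. cA    = {p,t}
  3. kcA   = {r,p,t,q}
  4. ckcA  = {s}
  5. kckcA = {s,q}
  6. ckckcA = {r,p,t}
applying k or c yields no new set

6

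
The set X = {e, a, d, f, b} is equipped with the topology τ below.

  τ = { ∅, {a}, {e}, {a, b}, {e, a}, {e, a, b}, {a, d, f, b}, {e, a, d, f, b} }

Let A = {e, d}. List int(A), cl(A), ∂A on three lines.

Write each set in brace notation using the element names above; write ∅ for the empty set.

U open, U⊆A: ∅, {e}. int(A) = ⋃ = {e}
X∖A={a, f, b}, int(X∖A)={a, b}, hence cl(A)={e, d, f}
∂A: remove int from cl → {d, f}

int(A) = {e}
cl(A)  = {e, d, f}
∂A     = {d, f}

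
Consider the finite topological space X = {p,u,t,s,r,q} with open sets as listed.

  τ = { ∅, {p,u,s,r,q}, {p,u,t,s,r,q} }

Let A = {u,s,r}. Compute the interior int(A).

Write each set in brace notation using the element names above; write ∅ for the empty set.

U open, U⊆A: ∅. int(A) = ⋃ = ∅

∅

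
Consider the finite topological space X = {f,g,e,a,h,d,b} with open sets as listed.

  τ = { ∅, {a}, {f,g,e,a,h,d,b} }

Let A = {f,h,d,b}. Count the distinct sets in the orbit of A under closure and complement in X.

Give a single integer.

6

cl via duality: int({g,e,a}) = {a}, so X∖{a} = {f,g,e,h,d,b}
Write k for closure, c for complement:
  1. A     = {f,h,d,b}
  2. kA    = {f,g,e,h,d,b}
  3. cA    = {g,e,a}
  4. ckA   = {a}
  5. kcA   = {f,g,e,a,h,d,b}
  6. ckcA  = ∅
applying k or c yields no new set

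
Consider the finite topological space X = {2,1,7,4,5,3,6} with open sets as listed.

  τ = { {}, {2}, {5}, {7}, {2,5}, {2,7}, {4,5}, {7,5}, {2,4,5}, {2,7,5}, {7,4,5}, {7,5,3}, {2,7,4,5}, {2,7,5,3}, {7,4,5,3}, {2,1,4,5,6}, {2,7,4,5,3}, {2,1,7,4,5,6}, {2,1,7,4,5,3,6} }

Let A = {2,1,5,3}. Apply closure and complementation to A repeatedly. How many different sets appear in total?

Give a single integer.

8

complement {7,4,6}; its interior {7}; cl(A) = X∖{7} = {2,1,4,5,3,6}
With k = closure, c = complement:
  1. A     = {2,1,5,3}
  2. kA    = {2,1,4,5,3,6}
  3. cA    = {7,4,6}
  4. ckA   = {7}
  5. kcA   = {1,7,4,3,6}
  6. kckA  = {7,3}
  7. ckcA  = {2,5}
  8. ckckA = {2,1,4,5,6}
k, c of each give nothing new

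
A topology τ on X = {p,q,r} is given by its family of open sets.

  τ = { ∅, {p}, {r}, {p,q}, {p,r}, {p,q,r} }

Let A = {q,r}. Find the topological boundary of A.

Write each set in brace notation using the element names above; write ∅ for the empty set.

{q}

open subsets of A: ∅, {r}; so int(A) = {r}
closure: X∖int(X∖A) = X∖{p} = {q,r}
∂A = {q,r} minus {r} = {q}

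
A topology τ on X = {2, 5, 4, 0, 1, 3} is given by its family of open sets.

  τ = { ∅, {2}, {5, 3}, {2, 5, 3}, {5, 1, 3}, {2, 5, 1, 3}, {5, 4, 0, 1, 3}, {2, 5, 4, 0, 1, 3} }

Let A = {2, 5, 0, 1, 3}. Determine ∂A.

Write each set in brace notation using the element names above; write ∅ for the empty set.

{4, 0}

interior: largest open inside A is {2, 5, 1, 3} (from ∅, {2}, {5, 3}, {2, 5, 3}, {5, 1, 3}, {2, 5, 1, 3})
cl via duality: int({4}) = ∅, so X∖∅ = {2, 5, 4, 0, 1, 3}
cl∖int = {4, 0}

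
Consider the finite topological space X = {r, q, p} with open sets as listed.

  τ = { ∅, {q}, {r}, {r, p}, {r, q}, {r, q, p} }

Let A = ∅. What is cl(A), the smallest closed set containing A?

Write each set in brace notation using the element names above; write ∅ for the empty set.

cl via duality: int({r, q, p}) = {r, q, p}, so X∖{r, q, p} = ∅

∅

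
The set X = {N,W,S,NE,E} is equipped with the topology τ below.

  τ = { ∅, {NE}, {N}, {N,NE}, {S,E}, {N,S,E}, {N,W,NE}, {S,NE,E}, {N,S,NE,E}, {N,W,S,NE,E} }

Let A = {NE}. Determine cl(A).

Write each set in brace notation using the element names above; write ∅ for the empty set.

X∖A={N,W,S,E}, int(X∖A)={N,S,E}, hence cl(A)={W,NE}

{W,NE}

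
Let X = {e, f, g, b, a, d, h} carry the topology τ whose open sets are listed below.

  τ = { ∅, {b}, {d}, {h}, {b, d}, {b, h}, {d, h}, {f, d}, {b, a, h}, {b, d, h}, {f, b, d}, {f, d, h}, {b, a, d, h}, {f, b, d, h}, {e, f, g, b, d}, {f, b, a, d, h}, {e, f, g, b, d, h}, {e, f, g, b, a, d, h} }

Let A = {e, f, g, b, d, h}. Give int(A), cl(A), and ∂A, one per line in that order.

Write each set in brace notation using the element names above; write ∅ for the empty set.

int(A) = {e, f, g, b, d, h}
cl(A)  = {e, f, g, b, a, d, h}
∂A     = {a}

opens ⊆ A: ∅, {b}, {h}, {d}, {b, h}, {d, h}, {b, d}, {f, d}, {f, b, d}, {b, d, h}, {f, d, h}, {f, b, d, h}, {e, f, g, b, d}, {e, f, g, b, d, h}; union → int = {e, f, g, b, d, h}
complement {a}; its interior ∅; cl(A) = X∖∅ = {e, f, g, b, a, d, h}
boundary = {e, f, g, b, a, d, h} ∖ {e, f, g, b, d, h} = {a}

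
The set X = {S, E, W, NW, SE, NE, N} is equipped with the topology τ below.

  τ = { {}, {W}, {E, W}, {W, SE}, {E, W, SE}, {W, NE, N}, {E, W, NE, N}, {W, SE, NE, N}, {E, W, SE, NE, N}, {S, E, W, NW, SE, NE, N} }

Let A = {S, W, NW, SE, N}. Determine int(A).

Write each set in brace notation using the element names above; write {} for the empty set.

open subsets of A: {}, {W}, {W, SE}; so int(A) = {W, SE}

{W, SE}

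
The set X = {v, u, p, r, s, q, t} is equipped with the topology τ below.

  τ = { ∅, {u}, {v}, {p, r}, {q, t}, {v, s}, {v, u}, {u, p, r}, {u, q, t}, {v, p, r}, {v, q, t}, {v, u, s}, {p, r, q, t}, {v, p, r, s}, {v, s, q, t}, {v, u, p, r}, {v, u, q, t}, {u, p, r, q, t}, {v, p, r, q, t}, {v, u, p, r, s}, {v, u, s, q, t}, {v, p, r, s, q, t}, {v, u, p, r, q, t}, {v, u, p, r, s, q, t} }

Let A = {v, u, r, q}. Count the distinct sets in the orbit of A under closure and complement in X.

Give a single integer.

complement {p, s, t}; its interior ∅; cl(A) = X∖∅ = {v, u, p, r, s, q, t}
With k = closure, c = complement:
  1. A     = {v, u, r, q}
  2. kA    = {v, u, p, r, s, q, t}
  3. cA    = {p, s, t}
  4. ckA   = ∅
  5. kcA   = {p, r, s, q, t}
  6. ckcA  = {v, u}
  7. kckcA = {v, u, s}
  8. ckckcA = {p, r, q, t}
k, c of each give nothing new

8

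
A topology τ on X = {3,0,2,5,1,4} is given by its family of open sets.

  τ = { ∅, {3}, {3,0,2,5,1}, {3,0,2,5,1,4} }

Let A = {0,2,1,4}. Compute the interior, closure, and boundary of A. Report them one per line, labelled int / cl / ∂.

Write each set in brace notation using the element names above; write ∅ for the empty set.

opens ⊆ A: ∅; union → int = ∅
complement {3,5}; its interior {3}; cl(A) = X∖{3} = {0,2,5,1,4}
boundary = {0,2,5,1,4} ∖ ∅ = {0,2,5,1,4}

int(A) = ∅
cl(A)  = {0,2,5,1,4}
∂A     = {0,2,5,1,4}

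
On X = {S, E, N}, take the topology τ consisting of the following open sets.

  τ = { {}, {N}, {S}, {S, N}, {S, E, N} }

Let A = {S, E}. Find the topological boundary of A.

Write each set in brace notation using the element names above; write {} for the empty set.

U open, U⊆A: {}, {S}. int(A) = ⋃ = {S}
X∖A={N}, int(X∖A)={N}, hence cl(A)={S, E}
∂A: remove int from cl → {E}

{E}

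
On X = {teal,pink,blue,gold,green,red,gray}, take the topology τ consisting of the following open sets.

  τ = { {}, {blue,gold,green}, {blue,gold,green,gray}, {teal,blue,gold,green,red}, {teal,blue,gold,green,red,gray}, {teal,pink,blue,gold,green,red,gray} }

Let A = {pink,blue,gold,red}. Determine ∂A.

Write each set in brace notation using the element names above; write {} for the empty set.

U open, U⊆A: {}. int(A) = ⋃ = {}
X∖A={teal,green,gray}, int(X∖A)={}, hence cl(A)={teal,pink,blue,gold,green,red,gray}
∂A: remove int from cl → {teal,pink,blue,gold,green,red,gray}

{teal,pink,blue,gold,green,red,gray}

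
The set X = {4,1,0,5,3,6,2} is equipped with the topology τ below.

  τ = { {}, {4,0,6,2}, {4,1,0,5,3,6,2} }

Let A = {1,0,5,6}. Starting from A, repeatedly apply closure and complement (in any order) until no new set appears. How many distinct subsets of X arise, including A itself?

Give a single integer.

4

complement {4,3,2}; its interior {}; cl(A) = X∖{} = {4,1,0,5,3,6,2}
With k = closure, c = complement:
  1. A     = {1,0,5,6}
  2. kA    = {4,1,0,5,3,6,2}
  3. cA    = {4,3,2}
  4. ckA   = {}
k, c of each give nothing new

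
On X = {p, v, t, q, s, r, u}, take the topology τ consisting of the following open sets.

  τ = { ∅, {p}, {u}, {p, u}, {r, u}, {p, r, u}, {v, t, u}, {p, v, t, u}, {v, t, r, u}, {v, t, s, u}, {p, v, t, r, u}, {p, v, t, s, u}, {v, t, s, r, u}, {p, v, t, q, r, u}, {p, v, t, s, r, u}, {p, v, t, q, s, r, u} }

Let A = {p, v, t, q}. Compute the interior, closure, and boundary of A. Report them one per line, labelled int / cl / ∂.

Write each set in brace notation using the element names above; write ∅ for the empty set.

U open, U⊆A: ∅, {p}. int(A) = ⋃ = {p}
X∖A={s, r, u}, int(X∖A)={r, u}, hence cl(A)={p, v, t, q, s}
∂A: remove int from cl → {v, t, q, s}

int(A) = {p}
cl(A)  = {p, v, t, q, s}
∂A     = {v, t, q, s}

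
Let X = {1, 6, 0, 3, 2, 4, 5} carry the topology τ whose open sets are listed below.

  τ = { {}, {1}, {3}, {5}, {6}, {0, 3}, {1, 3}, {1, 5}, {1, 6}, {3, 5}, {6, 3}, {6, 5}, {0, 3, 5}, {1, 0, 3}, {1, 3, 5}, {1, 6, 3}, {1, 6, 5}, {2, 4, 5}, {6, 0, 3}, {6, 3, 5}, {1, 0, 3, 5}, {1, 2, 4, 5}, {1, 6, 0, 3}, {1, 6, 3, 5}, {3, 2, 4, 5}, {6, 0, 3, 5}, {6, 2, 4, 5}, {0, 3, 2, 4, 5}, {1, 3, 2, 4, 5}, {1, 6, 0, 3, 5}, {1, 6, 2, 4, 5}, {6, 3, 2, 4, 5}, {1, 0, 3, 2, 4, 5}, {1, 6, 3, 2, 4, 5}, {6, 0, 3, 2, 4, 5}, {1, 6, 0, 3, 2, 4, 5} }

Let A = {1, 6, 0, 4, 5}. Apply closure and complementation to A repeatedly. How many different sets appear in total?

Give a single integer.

closure: X∖int(X∖A) = X∖{3} = {1, 6, 0, 2, 4, 5}
Let k=closure and c=complement:
  1. A     = {1, 6, 0, 4, 5}
  2. kA    = {1, 6, 0, 2, 4, 5}
  3. cA    = {3, 2}
  4. ckA   = {3}
  5. kcA   = {0, 3, 2, 4}
  6. kckA  = {0, 3}
  7. ckcA  = {1, 6, 5}
  8. ckckA = {1, 6, 2, 4, 5}
— saturated at 8

8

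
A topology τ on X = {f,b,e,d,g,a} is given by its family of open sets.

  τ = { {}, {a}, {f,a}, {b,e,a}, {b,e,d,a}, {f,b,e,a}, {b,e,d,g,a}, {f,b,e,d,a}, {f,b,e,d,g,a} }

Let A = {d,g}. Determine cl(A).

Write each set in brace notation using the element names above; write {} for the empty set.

{d,g}

cl via duality: int({f,b,e,a}) = {f,b,e,a}, so X∖{f,b,e,a} = {d,g}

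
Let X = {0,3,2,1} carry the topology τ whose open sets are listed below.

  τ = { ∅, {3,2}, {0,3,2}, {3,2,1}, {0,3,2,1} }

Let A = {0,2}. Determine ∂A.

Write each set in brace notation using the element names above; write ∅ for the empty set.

{0,3,2,1}

interior: largest open inside A is ∅ (from ∅)
cl via duality: int({3,1}) = ∅, so X∖∅ = {0,3,2,1}
cl∖int = {0,3,2,1}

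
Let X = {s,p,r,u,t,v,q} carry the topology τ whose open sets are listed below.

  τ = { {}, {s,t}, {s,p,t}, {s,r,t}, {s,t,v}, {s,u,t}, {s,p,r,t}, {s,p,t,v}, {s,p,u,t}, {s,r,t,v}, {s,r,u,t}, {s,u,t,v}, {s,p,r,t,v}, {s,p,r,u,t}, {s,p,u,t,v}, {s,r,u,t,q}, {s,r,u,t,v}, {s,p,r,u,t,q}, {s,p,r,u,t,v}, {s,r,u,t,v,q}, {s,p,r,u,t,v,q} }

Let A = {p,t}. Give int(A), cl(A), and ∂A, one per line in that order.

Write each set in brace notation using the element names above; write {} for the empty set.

interior: largest open inside A is {} (from {})
cl via duality: int({s,r,u,v,q}) = {}, so X∖{} = {s,p,r,u,t,v,q}
cl∖int = {s,p,r,u,t,v,q}

int(A) = {}
cl(A)  = {s,p,r,u,t,v,q}
∂A     = {s,p,r,u,t,v,q}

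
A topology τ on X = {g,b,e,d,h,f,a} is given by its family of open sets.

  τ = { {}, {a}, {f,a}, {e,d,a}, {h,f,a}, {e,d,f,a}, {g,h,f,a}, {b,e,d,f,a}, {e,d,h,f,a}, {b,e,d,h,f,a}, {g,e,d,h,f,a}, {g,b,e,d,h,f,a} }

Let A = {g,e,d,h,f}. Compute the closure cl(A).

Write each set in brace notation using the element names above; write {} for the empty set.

closure: X∖int(X∖A) = X∖{a} = {g,b,e,d,h,f}

{g,b,e,d,h,f}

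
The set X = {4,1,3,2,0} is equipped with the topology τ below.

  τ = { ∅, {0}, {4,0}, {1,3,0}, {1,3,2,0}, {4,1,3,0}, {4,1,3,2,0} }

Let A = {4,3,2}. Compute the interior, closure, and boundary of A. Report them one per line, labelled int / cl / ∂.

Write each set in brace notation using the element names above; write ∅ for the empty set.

int(A) = ∅
cl(A)  = {4,1,3,2}
∂A     = {4,1,3,2}

U open, U⊆A: ∅. int(A) = ⋃ = ∅
X∖A={1,0}, int(X∖A)={0}, hence cl(A)={4,1,3,2}
∂A: remove int from cl → {4,1,3,2}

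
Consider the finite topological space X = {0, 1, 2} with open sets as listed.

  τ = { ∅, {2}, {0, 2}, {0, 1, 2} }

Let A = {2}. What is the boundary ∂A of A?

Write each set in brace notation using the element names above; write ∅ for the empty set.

interior: largest open inside A is {2} (from ∅, {2})
cl via duality: int({0, 1}) = ∅, so X∖∅ = {0, 1, 2}
cl∖int = {0, 1}

{0, 1}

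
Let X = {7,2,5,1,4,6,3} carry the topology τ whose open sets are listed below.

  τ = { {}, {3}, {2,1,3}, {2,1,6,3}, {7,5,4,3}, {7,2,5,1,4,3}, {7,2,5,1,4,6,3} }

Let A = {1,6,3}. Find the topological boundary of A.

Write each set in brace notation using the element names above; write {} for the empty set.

{7,2,5,1,4,6}

opens ⊆ A: {}, {3}; union → int = {3}
complement {7,2,5,4}; its interior {}; cl(A) = X∖{} = {7,2,5,1,4,6,3}
boundary = {7,2,5,1,4,6,3} ∖ {3} = {7,2,5,1,4,6}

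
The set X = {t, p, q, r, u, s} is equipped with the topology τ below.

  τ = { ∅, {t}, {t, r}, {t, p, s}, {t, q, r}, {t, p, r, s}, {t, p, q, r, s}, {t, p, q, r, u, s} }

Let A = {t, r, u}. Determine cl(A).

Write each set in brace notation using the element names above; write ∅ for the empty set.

cl via duality: int({p, q, s}) = ∅, so X∖∅ = {t, p, q, r, u, s}

{t, p, q, r, u, s}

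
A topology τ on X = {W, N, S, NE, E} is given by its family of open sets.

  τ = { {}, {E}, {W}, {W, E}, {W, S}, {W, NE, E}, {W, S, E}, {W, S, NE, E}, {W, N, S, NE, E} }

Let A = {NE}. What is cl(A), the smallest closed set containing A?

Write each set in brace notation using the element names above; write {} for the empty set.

{N, NE}

cl via duality: int({W, N, S, E}) = {W, S, E}, so X∖{W, S, E} = {N, NE}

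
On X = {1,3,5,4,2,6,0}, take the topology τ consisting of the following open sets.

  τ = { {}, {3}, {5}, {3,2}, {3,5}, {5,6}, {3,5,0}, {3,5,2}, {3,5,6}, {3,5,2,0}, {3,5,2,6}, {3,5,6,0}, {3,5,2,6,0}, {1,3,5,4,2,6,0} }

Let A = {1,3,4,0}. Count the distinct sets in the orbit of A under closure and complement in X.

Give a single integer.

8

X∖A={5,2,6}, int(X∖A)={5,6}, hence cl(A)={1,3,4,2,0}
Orbit (k=closure, c=complement):
  1. A     = {1,3,4,0}
  2. kA    = {1,3,4,2,0}
  3. cA    = {5,2,6}
  4. ckA   = {5,6}
  5. kcA   = {1,5,4,2,6,0}
  6. kckA  = {1,5,4,6,0}
  7. ckcA  = {3}
  8. ckckA = {3,2}
(closed under both — stop)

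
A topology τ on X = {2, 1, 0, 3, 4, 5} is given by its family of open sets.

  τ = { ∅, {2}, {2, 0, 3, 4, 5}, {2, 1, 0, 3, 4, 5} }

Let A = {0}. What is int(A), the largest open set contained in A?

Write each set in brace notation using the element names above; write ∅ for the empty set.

∅

U open, U⊆A: ∅. int(A) = ⋃ = ∅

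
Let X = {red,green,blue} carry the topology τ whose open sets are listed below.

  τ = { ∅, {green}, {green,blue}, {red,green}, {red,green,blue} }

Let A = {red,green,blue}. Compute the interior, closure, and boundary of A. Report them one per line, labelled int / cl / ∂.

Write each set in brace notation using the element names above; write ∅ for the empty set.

interior: largest open inside A is {red,green,blue} (from ∅, {green}, {red,green}, {green,blue}, {red,green,blue})
cl via duality: int(∅) = ∅, so X∖∅ = {red,green,blue}
cl∖int = ∅

int(A) = {red,green,blue}
cl(A)  = {red,green,blue}
∂A     = ∅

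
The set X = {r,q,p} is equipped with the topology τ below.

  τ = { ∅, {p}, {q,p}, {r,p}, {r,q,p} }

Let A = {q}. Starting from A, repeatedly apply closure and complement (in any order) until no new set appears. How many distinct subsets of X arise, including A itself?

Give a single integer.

closure: X∖int(X∖A) = X∖{r,p} = {q}
Let k=closure and c=complement:
  1. A     = {q}
  2. cA    = {r,p}
  3. kcA   = {r,q,p}
  4. ckcA  = ∅
— saturated at 4

4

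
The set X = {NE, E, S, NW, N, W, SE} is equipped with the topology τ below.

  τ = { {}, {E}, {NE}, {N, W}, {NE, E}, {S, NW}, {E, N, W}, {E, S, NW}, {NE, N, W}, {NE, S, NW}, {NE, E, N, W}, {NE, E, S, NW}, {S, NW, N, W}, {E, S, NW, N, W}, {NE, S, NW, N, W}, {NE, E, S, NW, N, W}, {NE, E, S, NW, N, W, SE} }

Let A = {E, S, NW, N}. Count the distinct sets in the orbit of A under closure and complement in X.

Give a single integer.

closure: X∖int(X∖A) = X∖{NE} = {E, S, NW, N, W, SE}
Let k=closure and c=complement:
  1. A     = {E, S, NW, N}
  2. kA    = {E, S, NW, N, W, SE}
  3. cA    = {NE, W, SE}
  4. ckA   = {NE}
  5. kcA   = {NE, N, W, SE}
  6. kckA  = {NE, SE}
  7. ckcA  = {E, S, NW}
  8. ckckA = {E, S, NW, N, W}
  9. kckcA = {E, S, NW, SE}
  10. ckckcA = {NE, N, W}
— saturated at 10

10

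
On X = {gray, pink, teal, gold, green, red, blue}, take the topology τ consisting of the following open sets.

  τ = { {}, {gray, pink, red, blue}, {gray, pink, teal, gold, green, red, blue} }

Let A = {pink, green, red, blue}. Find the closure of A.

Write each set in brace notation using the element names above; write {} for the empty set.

{gray, pink, teal, gold, green, red, blue}

complement {gray, teal, gold}; its interior {}; cl(A) = X∖{} = {gray, pink, teal, gold, green, red, blue}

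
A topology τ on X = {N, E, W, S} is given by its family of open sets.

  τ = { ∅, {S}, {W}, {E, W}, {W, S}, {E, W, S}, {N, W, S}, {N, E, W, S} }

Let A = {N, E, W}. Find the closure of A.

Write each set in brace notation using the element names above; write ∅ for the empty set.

closure: X∖int(X∖A) = X∖{S} = {N, E, W}

{N, E, W}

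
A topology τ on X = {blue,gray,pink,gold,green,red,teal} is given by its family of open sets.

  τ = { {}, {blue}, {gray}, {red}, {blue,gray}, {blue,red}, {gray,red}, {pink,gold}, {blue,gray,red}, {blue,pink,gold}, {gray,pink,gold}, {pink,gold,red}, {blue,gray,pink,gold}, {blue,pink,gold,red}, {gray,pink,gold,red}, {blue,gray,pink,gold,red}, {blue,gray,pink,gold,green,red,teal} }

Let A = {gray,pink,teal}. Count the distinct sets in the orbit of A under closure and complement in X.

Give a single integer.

closure: X∖int(X∖A) = X∖{blue,red} = {gray,pink,gold,green,teal}
Let k=closure and c=complement:
  1. A     = {gray,pink,teal}
  2. kA    = {gray,pink,gold,green,teal}
  3. cA    = {blue,gold,green,red}
  4. ckA   = {blue,red}
  5. kcA   = {blue,pink,gold,green,red,teal}
  6. kckA  = {blue,green,red,teal}
  7. ckcA  = {gray}
  8. ckckA = {gray,pink,gold}
  9. kckcA = {gray,green,teal}
  10. ckckcA = {blue,pink,gold,red}
— saturated at 10

10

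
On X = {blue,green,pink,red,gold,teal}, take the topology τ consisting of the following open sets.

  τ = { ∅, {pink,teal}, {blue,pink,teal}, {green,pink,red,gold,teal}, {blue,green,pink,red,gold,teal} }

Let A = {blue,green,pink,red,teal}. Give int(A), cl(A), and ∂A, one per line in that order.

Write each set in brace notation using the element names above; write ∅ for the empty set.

open subsets of A: ∅, {pink,teal}, {blue,pink,teal}; so int(A) = {blue,pink,teal}
closure: X∖int(X∖A) = X∖∅ = {blue,green,pink,red,gold,teal}
∂A = {blue,green,pink,red,gold,teal} minus {blue,pink,teal} = {green,red,gold}

int(A) = {blue,pink,teal}
cl(A)  = {blue,green,pink,red,gold,teal}
∂A     = {green,red,gold}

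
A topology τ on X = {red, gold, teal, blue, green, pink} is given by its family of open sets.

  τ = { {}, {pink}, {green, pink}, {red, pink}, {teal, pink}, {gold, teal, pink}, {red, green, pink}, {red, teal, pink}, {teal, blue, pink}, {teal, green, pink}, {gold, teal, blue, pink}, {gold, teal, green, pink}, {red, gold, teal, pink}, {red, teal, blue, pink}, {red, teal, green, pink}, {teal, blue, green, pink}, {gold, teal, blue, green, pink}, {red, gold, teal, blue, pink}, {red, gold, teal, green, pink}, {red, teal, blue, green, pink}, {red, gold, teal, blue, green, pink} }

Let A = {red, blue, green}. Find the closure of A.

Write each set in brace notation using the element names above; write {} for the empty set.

complement {gold, teal, pink}; its interior {gold, teal, pink}; cl(A) = X∖{gold, teal, pink} = {red, blue, green}

{red, blue, green}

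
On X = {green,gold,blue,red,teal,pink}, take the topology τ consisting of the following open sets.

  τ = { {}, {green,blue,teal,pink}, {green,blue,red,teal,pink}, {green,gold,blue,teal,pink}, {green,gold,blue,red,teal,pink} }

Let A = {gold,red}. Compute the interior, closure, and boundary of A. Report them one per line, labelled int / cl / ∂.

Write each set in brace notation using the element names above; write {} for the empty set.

int(A) = {}
cl(A)  = {gold,red}
∂A     = {gold,red}

U open, U⊆A: {}. int(A) = ⋃ = {}
X∖A={green,blue,teal,pink}, int(X∖A)={green,blue,teal,pink}, hence cl(A)={gold,red}
∂A: remove int from cl → {gold,red}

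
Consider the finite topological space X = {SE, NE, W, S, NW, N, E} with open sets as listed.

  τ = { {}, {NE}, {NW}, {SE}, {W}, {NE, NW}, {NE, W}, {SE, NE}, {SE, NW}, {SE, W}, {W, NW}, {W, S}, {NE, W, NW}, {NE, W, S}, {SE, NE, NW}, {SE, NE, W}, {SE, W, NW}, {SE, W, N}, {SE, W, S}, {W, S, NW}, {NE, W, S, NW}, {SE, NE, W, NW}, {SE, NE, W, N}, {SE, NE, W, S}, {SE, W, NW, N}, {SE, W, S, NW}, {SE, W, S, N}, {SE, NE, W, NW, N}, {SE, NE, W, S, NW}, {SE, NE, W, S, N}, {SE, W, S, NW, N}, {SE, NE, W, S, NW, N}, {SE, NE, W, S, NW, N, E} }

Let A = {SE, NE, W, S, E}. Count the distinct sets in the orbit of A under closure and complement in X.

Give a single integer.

X∖A={NW, N}, int(X∖A)={NW}, hence cl(A)={SE, NE, W, S, N, E}
Orbit (k=closure, c=complement):
  1. A     = {SE, NE, W, S, E}
  2. kA    = {SE, NE, W, S, N, E}
  3. cA    = {NW, N}
  4. ckA   = {NW}
  5. kcA   = {NW, N, E}
  6. kckA  = {NW, E}
  7. ckcA  = {SE, NE, W, S}
  8. ckckA = {SE, NE, W, S, N}
(closed under both — stop)

8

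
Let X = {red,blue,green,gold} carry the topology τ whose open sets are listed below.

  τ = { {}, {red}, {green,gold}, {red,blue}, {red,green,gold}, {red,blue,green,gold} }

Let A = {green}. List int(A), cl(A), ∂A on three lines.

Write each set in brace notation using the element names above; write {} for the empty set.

open subsets of A: {}; so int(A) = {}
closure: X∖int(X∖A) = X∖{red,blue} = {green,gold}
∂A = {green,gold} minus {} = {green,gold}

int(A) = {}
cl(A)  = {green,gold}
∂A     = {green,gold}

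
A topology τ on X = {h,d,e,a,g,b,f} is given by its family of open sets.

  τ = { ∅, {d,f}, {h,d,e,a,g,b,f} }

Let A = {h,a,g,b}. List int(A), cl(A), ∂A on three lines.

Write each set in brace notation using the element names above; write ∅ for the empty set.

U open, U⊆A: ∅. int(A) = ⋃ = ∅
X∖A={d,e,f}, int(X∖A)={d,f}, hence cl(A)={h,e,a,g,b}
∂A: remove int from cl → {h,e,a,g,b}

int(A) = ∅
cl(A)  = {h,e,a,g,b}
∂A     = {h,e,a,g,b}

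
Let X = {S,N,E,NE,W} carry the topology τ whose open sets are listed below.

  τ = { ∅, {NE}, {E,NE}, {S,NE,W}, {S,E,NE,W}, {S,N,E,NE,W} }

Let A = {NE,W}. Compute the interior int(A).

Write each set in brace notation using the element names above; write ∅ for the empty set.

{NE}

open subsets of A: ∅, {NE}; so int(A) = {NE}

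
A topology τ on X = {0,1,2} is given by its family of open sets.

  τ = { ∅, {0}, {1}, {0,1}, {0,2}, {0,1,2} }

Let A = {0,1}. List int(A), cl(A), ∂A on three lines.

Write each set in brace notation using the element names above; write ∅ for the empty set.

int(A) = {0,1}
cl(A)  = {0,1,2}
∂A     = {2}

interior: largest open inside A is {0,1} (from ∅, {0}, {1}, {0,1})
cl via duality: int({2}) = ∅, so X∖∅ = {0,1,2}
cl∖int = {2}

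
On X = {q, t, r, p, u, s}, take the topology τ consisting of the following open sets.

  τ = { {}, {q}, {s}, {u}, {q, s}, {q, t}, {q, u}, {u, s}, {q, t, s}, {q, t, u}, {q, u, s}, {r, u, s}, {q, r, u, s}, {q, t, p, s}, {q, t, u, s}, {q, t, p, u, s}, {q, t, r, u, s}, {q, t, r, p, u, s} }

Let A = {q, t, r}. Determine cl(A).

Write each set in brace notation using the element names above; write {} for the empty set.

{q, t, r, p}

closure: X∖int(X∖A) = X∖{u, s} = {q, t, r, p}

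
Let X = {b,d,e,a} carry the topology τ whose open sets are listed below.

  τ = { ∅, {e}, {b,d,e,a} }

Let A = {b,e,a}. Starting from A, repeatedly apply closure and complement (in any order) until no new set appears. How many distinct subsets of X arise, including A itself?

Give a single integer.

6

X∖A={d}, int(X∖A)=∅, hence cl(A)={b,d,e,a}
Orbit (k=closure, c=complement):
  1. A     = {b,e,a}
  2. kA    = {b,d,e,a}
  3. cA    = {d}
  4. ckA   = ∅
  5. kcA   = {b,d,a}
  6. ckcA  = {e}
(closed under both — stop)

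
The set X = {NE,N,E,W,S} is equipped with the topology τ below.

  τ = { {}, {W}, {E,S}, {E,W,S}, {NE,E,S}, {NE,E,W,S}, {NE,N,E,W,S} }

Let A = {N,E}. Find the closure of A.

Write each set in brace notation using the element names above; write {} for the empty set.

{NE,N,E,S}

closure: X∖int(X∖A) = X∖{W} = {NE,N,E,S}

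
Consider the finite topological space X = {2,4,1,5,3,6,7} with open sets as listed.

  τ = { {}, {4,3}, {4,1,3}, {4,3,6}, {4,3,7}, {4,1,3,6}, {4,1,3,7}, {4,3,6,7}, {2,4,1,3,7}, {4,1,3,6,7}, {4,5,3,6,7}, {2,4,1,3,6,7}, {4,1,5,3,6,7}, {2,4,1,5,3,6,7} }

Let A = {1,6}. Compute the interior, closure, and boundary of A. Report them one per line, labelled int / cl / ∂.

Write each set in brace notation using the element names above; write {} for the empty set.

int(A) = {}
cl(A)  = {2,1,5,6}
∂A     = {2,1,5,6}

interior: largest open inside A is {} (from {})
cl via duality: int({2,4,5,3,7}) = {4,3,7}, so X∖{4,3,7} = {2,1,5,6}
cl∖int = {2,1,5,6}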